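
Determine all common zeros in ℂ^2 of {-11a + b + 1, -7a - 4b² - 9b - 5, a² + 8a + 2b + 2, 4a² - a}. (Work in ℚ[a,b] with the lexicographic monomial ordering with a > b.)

{(0, -1)}

Compute a lex Gröbner basis by Buchberger's algorithm.
f_1 = -11a + b + 1, LT = a.
f_2 = -7a - 4b² - 9b - 5, LT = a.
f_3 = a² + 8a + 2b + 2, LT = a².
f_4 = 4a² - a, LT = a².

S(f_1,f_2): lcm = a. S = -4/7b² - 106/77b - 62/77.
  reduce S modulo (f_1, f_2, f_3, f_4):
  remainder -4/7b² - 106/77b - 62/77 ≠ 0; add h_5 = -4/7b² - 106/77b - 62/77 to the basis.

S(f_1,f_3): lcm = a². S = -1/11ab - 89/11a - 2b - 2.
  reduce S modulo (f_1, f_2, f_3, f_4, h_5):
  remainder -7251/2662b - 7251/2662 ≠ 0; add h_6 = -7251/2662b - 7251/2662 to the basis.

The other S-polynomials (S(f_1,f_4), S(f_2,f_3), S(f_2,f_4), S(f_3,f_4), S(f_1,h_5), S(f_2,h_5), S(f_3,h_5), S(f_4,h_5), S(f_1,h_6), S(f_2,h_6), S(f_3,h_6), S(f_4,h_6), S(h_5,h_6)) all reduce to 0 modulo the current basis, so we have a Gröbner basis.
Inter-reduce: drop elements whose leading term is divisible by another's, tail-reduce, and make monic.
Reduced Gröbner basis: {a, b + 1}.

A lex Gröbner basis eliminates variables successively. Here b + 1 depends only on b, with roots {-1}; lifting each root through the earlier basis elements recovers the full solutions.
  b = -1: the earlier basis element becomes a = 0, giving a = 0 — point (0, -1).
Zero-dimensionality of the ideal guarantees finitely many solutions over ℂ.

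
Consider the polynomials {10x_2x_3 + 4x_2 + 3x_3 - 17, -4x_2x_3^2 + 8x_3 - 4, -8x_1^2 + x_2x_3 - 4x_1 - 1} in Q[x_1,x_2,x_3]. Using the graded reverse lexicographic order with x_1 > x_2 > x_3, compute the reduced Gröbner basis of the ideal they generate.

G = {x_1^2 + 1/2x_1 + 1/20x_2 + 3/80x_3 - 7/80, x_2^2 + 49/20x_2 - 273/80x_3 - 3/80, x_2x_3 + 2/5x_2 + 3/10x_3 - 17/10, x_3^2 - 8/15x_2 + 3/5x_3 - 16/15}

This is the nonlinear analogue of row-reducing a linear system.

f_1 = 10x_2x_3 + 4x_2 + 3x_3 - 17, LT = x_2x_3.
f_2 = -4x_2x_3^2 + 8x_3 - 4, LT = x_2x_3^2.
f_3 = -8x_1^2 + x_2x_3 - 4x_1 - 1, LT = x_1^2.

S(f_1,f_2): lcm = x_2x_3^2. S = 2/5x_2x_3 + 3/10x_3^2 + 3/10x_3 - 1.
  leading term x_2x_3: subtract (1/25)·f_1 from 2/5x_2x_3 + 3/10x_3^2 + 3/10x_3 - 1 → 3/10x_3^2 - 4/25x_2 + 9/50x_3 - 8/25
  leading term x_3^2: no divisor's leading term divides it; move 3/10x_3^2 to the remainder.
  leading term x_2: no divisor's leading term divides it; move -4/25x_2 to the remainder.
  leading term x_3: no divisor's leading term divides it; move 9/50x_3 to the remainder.
  leading term 1: no divisor's leading term divides it; move -8/25 to the remainder.
  remainder 3/10x_3^2 - 4/25x_2 + 9/50x_3 - 8/25 ≠ 0; add g_4 = 3/10x_3^2 - 4/25x_2 + 9/50x_3 - 8/25 to the basis.

S(f_1,f_3): leading monomials are coprime, so the S-polynomial reduces to 0 (Buchberger's first criterion).
S(f_2,f_3): leading monomials are coprime, so the S-polynomial reduces to 0 (Buchberger's first criterion).
S(f_1,g_4): lcm = x_2x_3^2. S = 8/15x_2^2 - 1/5x_2x_3 + 3/10x_3^2 + 16/15x_2 - 17/10x_3.
  leading term x_2^2: no divisor's leading term divides it; move 8/15x_2^2 to the remainder.
  leading term x_2x_3: subtract (-1/50)·f_1 from -1/5x_2x_3 + 3/10x_3^2 + 16/15x_2 - 17/10x_3 → 3/10x_3^2 + 86/75x_2 - 41/25x_3 - 17/50
  leading term x_3^2: subtract (1)·g_4 from 3/10x_3^2 + 86/75x_2 - 41/25x_3 - 17/50 → 98/75x_2 - 91/50x_3 - 1/50
  leading term x_2: no divisor's leading term divides it; move 98/75x_2 to the remainder.
  leading term x_3: no divisor's leading term divides it; move -91/50x_3 to the remainder.
  leading term 1: no divisor's leading term divides it; move -1/50 to the remainder.
  remainder 8/15x_2^2 + 98/75x_2 - 91/50x_3 - 1/50 ≠ 0; add g_5 = 8/15x_2^2 + 98/75x_2 - 91/50x_3 - 1/50 to the basis.

S(f_2,g_4): lcm = x_2x_3^2. S = 8/15x_2^2 - 3/5x_2x_3 + 16/15x_2 - 2x_3 + 1.
  leading term x_2^2: subtract (1)·g_5 from 8/15x_2^2 - 3/5x_2x_3 + 16/15x_2 - 2x_3 + 1 → -3/5x_2x_3 - 6/25x_2 - 9/50x_3 + 51/50
  leading term x_2x_3: subtract (-3/50)·f_1 from -3/5x_2x_3 - 6/25x_2 - 9/50x_3 + 51/50 → 0
  remainder 0.

S(f_3,g_4): leading monomials are coprime, so the S-polynomial reduces to 0 (Buchberger's first criterion).
S(f_1,g_5): lcm = x_2^2x_3. S = 2/5x_2^2 - 43/20x_2x_3 + 273/80x_3^2 - 17/10x_2 + 3/80x_3.
  leading term x_2^2: subtract (3/4)·g_5 from 2/5x_2^2 - 43/20x_2x_3 + 273/80x_3^2 - 17/10x_2 + 3/80x_3 → -43/20x_2x_3 + 273/80x_3^2 - 67/25x_2 + 561/400x_3 + 3/200
  leading term x_2x_3: subtract (-43/200)·f_1 from -43/20x_2x_3 + 273/80x_3^2 - 67/25x_2 + 561/400x_3 + 3/200 → 273/80x_3^2 - 91/50x_2 + 819/400x_3 - 91/25
  leading term x_3^2: subtract (91/8)·g_4 from 273/80x_3^2 - 91/50x_2 + 819/400x_3 - 91/25 → 0
  remainder 0.

S(f_2,g_5): lcm = x_2^2x_3^2. S = -49/20x_2x_3^2 + 273/80x_3^3 - 2x_2x_3 + 3/80x_3^2 + x_2.
  leading term x_2x_3^2: subtract (-49/200x_3)·f_1 from -49/20x_2x_3^2 + 273/80x_3^3 - 2x_2x_3 + 3/80x_3^2 + x_2 → 273/80x_3^3 - 51/50x_2x_3 + 309/400x_3^2 + x_2 - 833/200x_3
  leading term x_3^3: subtract (91/8x_3)·g_4 from 273/80x_3^3 - 51/50x_2x_3 + 309/400x_3^2 + x_2 - 833/200x_3 → 4/5x_2x_3 - 51/40x_3^2 + x_2 - 21/40x_3
  leading term x_2x_3: subtract (2/25)·f_1 from 4/5x_2x_3 - 51/40x_3^2 + x_2 - 21/40x_3 → -51/40x_3^2 + 17/25x_2 - 153/200x_3 + 34/25
  leading term x_3^2: subtract (-17/4)·g_4 from -51/40x_3^2 + 17/25x_2 - 153/200x_3 + 34/25 → 0
  remainder 0.

S(f_3,g_5): leading monomials are coprime, so the S-polynomial reduces to 0 (Buchberger's first criterion).
S(g_4,g_5): leading monomials are coprime, so the S-polynomial reduces to 0 (Buchberger's first criterion).
Every S-polynomial of the final basis reduces to 0, so we have a Gröbner basis.
Inter-reduce: drop elements whose leading term is divisible by another's, tail-reduce, and make monic.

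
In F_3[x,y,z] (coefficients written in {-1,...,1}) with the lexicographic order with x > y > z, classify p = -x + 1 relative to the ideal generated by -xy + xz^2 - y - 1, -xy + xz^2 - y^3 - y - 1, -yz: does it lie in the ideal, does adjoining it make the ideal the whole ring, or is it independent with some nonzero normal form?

First compute the reduced Gröbner basis of I by Buchberger's algorithm.
f_1 = -xy + xz^2 - y - 1, LT = xy.
f_2 = -xy + xz^2 - y^3 - y - 1, LT = xy.
f_3 = -yz, LT = yz.

S(f_1,f_2): lcm = xy. S = -y^3.
  reduce S modulo (f_1, f_2, f_3):
  remainder -y^3 ≠ 0; add h_4 = -y^3 to the basis.

S(f_1,f_3): lcm = xyz. S = -xz^3 + yz + z.
  reduce S modulo (f_1, f_2, f_3, h_4):
  remainder -xz^3 + z ≠ 0; add h_5 = -xz^3 + z to the basis.

S(f_1,h_4): lcm = xy^3. S = -xy^2z^2 + y^3 + y^2.
  reduce S modulo (f_1, f_2, f_3, h_4, h_5):
  remainder y^2 ≠ 0; add h_6 = y^2 to the basis.

S(f_1,h_6): lcm = xy^2. S = -xyz^2 + y^2 + y.
  reduce S modulo (f_1, f_2, f_3, h_4, h_5, h_6):
  remainder y ≠ 0; add h_7 = y to the basis.

S(f_1,h_7): lcm = xy. S = -xz^2 + y + 1.
  reduce S modulo (f_1, f_2, f_3, h_4, h_5, h_6, h_7):
  remainder -xz^2 + 1 ≠ 0; add h_8 = -xz^2 + 1 to the basis.

The other S-polynomials (S(f_2,f_3), S(f_2,h_4), S(f_3,h_4), S(f_1,h_5), S(f_2,h_5), S(f_3,h_5), S(h_4,h_5), S(f_2,h_6), S(f_3,h_6), S(h_4,h_6), S(h_5,h_6), S(f_2,h_7), S(f_3,h_7), S(h_4,h_7), S(h_5,h_7), S(h_6,h_7), S(f_1,h_8), S(f_2,h_8), S(f_3,h_8), S(h_4,h_8), S(h_5,h_8), S(h_6,h_8), S(h_7,h_8)) all reduce to 0 modulo the current basis, so we have a Gröbner basis.
Inter-reduce: drop elements whose leading term is divisible by another's, tail-reduce, and make monic.
Reduced Gröbner basis: {xz^2 - 1, y}.
Label its elements g_1 = xz^2 - 1, g_2 = y.

Reduce p = -x + 1 modulo G:
  leading term x: no divisor's leading term divides it; move -x to the remainder.
  leading term 1: no divisor's leading term divides it; move 1 to the remainder.
  normal form = -x + 1.
The normal form is nonzero, so p ∉ I. Since p minus its normal form lies in I, I + (p) = I + (r) where r = -x + 1; decide whether this ideal is the whole ring.
Run Buchberger on G together with r (pairs among the g_i already reduce to 0 since G is a Gröbner basis):
g_1 = xz^2 - 1, LT = xz^2.
g_2 = y, LT = y.
r = -x + 1, LT = x.

S(g_1,r): lcm = xz^2. S = z^2 - 1.
  reduce S modulo (g_1, g_2, r):
  remainder z^2 - 1 ≠ 0; add m_4 = z^2 - 1 to the basis.

The other S-polynomials (S(g_1,g_2), S(g_2,r), S(g_1,m_4), S(g_2,m_4), S(r,m_4)) all reduce to 0 modulo the current basis, so we have a Gröbner basis.
Inter-reduce: drop elements whose leading term is divisible by another's, tail-reduce, and make monic.
Reduced Gröbner basis: {x - 1, y, z^2 - 1}.
The reduced Gröbner basis of I + (p) is {x - 1, y, z^2 - 1} ≠ {1}, a proper ideal, so the enlarged system stays consistent: p is independent of I, with normal form -x + 1.

-x + 1 is independent of I; its normal form modulo I is -x + 1.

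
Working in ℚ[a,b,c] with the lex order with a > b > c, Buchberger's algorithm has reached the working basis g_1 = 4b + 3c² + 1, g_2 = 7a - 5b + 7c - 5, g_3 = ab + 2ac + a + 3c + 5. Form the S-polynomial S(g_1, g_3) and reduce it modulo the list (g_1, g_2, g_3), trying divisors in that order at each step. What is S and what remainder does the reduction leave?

S(g_1, g_3) = ¾ac² - 2ac - ¾a - 3c - 5; remainder on division = -45/112c⁴ + 9/28c³ + 157/56c² - 93/28c - 605/112.

lcm(LM(g_1), LM(g_3)) = ab.
S = (lcm/LT(g_1))·g_1 − (lcm/LT(g_3))·g_3 = ¾ac² - 2ac - ¾a - 3c - 5.
Reduce S modulo (g_1, g_2, g_3) in that order:
  leading term ac²: subtract (3/28c²)·g_2 from ¾ac² - 2ac - ¾a - 3c - 5 → -2ac - ¾a + 15/28bc² - ¾c³ + 15/28c² - 3c - 5
  leading term ac: subtract (-2/7c)·g_2 from -2ac - ¾a + 15/28bc² - ¾c³ + 15/28c² - 3c - 5 → -¾a + 15/28bc² - 10/7bc - ¾c³ + 71/28c² - 31/7c - 5
  leading term a: subtract (-3/28)·g_2 from -¾a + 15/28bc² - 10/7bc - ¾c³ + 71/28c² - 31/7c - 5 → 15/28bc² - 10/7bc - 15/28b - ¾c³ + 71/28c² - 103/28c - 155/28
  leading term bc²: subtract (15/112c²)·g_1 from 15/28bc² - 10/7bc - 15/28b - ¾c³ + 71/28c² - 103/28c - 155/28 → -10/7bc - 15/28b - 45/112c⁴ - ¾c³ + 269/112c² - 103/28c - 155/28
  leading term bc: subtract (-5/14c)·g_1 from -10/7bc - 15/28b - 45/112c⁴ - ¾c³ + 269/112c² - 103/28c - 155/28 → -15/28b - 45/112c⁴ + 9/28c³ + 269/112c² - 93/28c - 155/28
  leading term b: subtract (-15/112)·g_1 from -15/28b - 45/112c⁴ + 9/28c³ + 269/112c² - 93/28c - 155/28 → -45/112c⁴ + 9/28c³ + 157/56c² - 93/28c - 605/112
  leading term c⁴: no divisor's leading term divides it; move -45/112c⁴ to the remainder.
  leading term c³: no divisor's leading term divides it; move 9/28c³ to the remainder.
  leading term c²: no divisor's leading term divides it; move 157/56c² to the remainder.
  leading term c: no divisor's leading term divides it; move -93/28c to the remainder.
  leading term 1: no divisor's leading term divides it; move -605/112 to the remainder.
The remainder -45/112c⁴ + 9/28c³ + 157/56c² - 93/28c - 605/112 is nonzero, so it would be added as the next basis element.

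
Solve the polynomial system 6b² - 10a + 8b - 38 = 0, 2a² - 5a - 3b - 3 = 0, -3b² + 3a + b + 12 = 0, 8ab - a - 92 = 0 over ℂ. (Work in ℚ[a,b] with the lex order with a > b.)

Compute a lex Gröbner basis by Buchberger's algorithm.
f_1 = -10a + 6b² + 8b - 38, LT = a.
f_2 = 2a² - 5a - 3b - 3, LT = a².
f_3 = 3a - 3b² + b + 12, LT = a.
f_4 = 8ab - a - 92, LT = ab.

S(f_1,f_2): lcm = a². S = -⅗ab² - ⅘ab + 63/10a + 3/2b + 3/2.
  leading term ab²: subtract (3/50b²)·f_1 from -⅗ab² - ⅘ab + 63/10a + 3/2b + 3/2 → -⅘ab + 63/10a - 9/25b⁴ - 12/25b³ + 57/25b² + 3/2b + 3/2
  leading term ab: subtract (2/25b)·f_1 from -⅘ab + 63/10a - 9/25b⁴ - 12/25b³ + 57/25b² + 3/2b + 3/2 → 63/10a - 9/25b⁴ - 24/25b³ + 41/25b² + 227/50b + 3/2
  leading term a: subtract (-63/100)·f_1 from 63/10a - 9/25b⁴ - 24/25b³ + 41/25b² + 227/50b + 3/2 → -9/25b⁴ - 24/25b³ + 271/50b² + 479/50b - 561/25
  leading term b⁴: no divisor's leading term divides it; move -9/25b⁴ to the remainder.
  leading term b³: no divisor's leading term divides it; move -24/25b³ to the remainder.
  leading term b²: no divisor's leading term divides it; move 271/50b² to the remainder.
  leading term b: no divisor's leading term divides it; move 479/50b to the remainder.
  leading term 1: no divisor's leading term divides it; move -561/25 to the remainder.
  remainder -9/25b⁴ - 24/25b³ + 271/50b² + 479/50b - 561/25 ≠ 0; add h_5 = -9/25b⁴ - 24/25b³ + 271/50b² + 479/50b - 561/25 to the basis.

S(f_1,f_3): lcm = a. S = ⅖b² - 17/15b - ⅕.
  leading term b²: no divisor's leading term divides it; move ⅖b² to the remainder.
  leading term b: no divisor's leading term divides it; move -17/15b to the remainder.
  leading term 1: no divisor's leading term divides it; move -⅕ to the remainder.
  remainder ⅖b² - 17/15b - ⅕ ≠ 0; add h_6 = ⅖b² - 17/15b - ⅕ to the basis.

S(f_1,f_4): lcm = ab. S = ⅛a - ⅗b³ - ⅘b² + 19/5b + 23/2.
  leading term a: subtract (-1/80)·f_1 from ⅛a - ⅗b³ - ⅘b² + 19/5b + 23/2 → -⅗b³ - 29/40b² + 39/10b + 441/40
  leading term b³: subtract (-3/2b)·h_6 from -⅗b³ - 29/40b² + 39/10b + 441/40 → -97/40b² + 18/5b + 441/40
  leading term b²: subtract (-97/16)·h_6 from -97/40b² + 18/5b + 441/40 → -157/48b + 157/16
  leading term b: no divisor's leading term divides it; move -157/48b to the remainder.
  leading term 1: no divisor's leading term divides it; move 157/16 to the remainder.
  remainder -157/48b + 157/16 ≠ 0; add h_7 = -157/48b + 157/16 to the basis.

The other S-polynomials (S(f_2,f_3), S(f_2,f_4), S(f_3,f_4), S(f_1,h_5), S(f_2,h_5), S(f_3,h_5), S(f_4,h_5), S(f_1,h_6), S(f_2,h_6), S(f_3,h_6), S(f_4,h_6), S(h_5,h_6), S(f_1,h_7), S(f_2,h_7), S(f_3,h_7), S(f_4,h_7), S(h_5,h_7), S(h_6,h_7)) all reduce to 0 modulo the current basis, so we have a Gröbner basis.
Inter-reduce: drop elements whose leading term is divisible by another's, tail-reduce, and make monic.
Reduced Gröbner basis: {a - 4, b - 3}.

The lex basis is triangular: the last element involves only b. Solving b - 3 = 0 gives b ∈ {3}; substituting each value into the earlier elements determines the remaining variables.
  b = 3: the earlier basis element becomes a - 4 = 0, giving a = 4 — point (4, 3).
Each listed point satisfies every original equation (direct substitution).

{(4, 3)}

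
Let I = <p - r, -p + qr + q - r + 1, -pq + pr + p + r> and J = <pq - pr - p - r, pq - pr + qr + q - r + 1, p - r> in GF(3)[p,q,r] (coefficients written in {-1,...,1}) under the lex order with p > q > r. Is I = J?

Two ideals are equal iff their reduced Gröbner bases coincide (the reduced basis is unique for a fixed ordering).
Buchberger on the first generating set:
f_1 = p - r, LT = p.
f_2 = -p + qr + q - r + 1, LT = p.
f_3 = -pq + pr + p + r, LT = pq.

S(f_1,f_2): lcm = p. S = qr + q + r + 1.
  leading term qr: no divisor's leading term divides it; move qr to the remainder.
  leading term q: no divisor's leading term divides it; move q to the remainder.
  leading term r: no divisor's leading term divides it; move r to the remainder.
  leading term 1: no divisor's leading term divides it; move 1 to the remainder.
  remainder qr + q + r + 1 ≠ 0; add g_4 = qr + q + r + 1 to the basis.

S(f_1,f_3): lcm = pq. S = pr + p - qr + r.
  leading term pr: subtract (r)·f_1 from pr + p - qr + r → p - qr + r^2 + r
  leading term p: subtract (1)·f_1 from p - qr + r^2 + r → -qr + r^2 - r
  leading term qr: subtract (-1)·g_4 from -qr + r^2 - r → q + r^2 + 1
  leading term q: no divisor's leading term divides it; move q to the remainder.
  leading term r^2: no divisor's leading term divides it; move r^2 to the remainder.
  leading term 1: no divisor's leading term divides it; move 1 to the remainder.
  remainder q + r^2 + 1 ≠ 0; add g_5 = q + r^2 + 1 to the basis.

S(f_3,g_4): lcm = pqr. S = -pq - pr^2 + pr - p - r^2.
  leading term pq: subtract (-q)·f_1 from -pq - pr^2 + pr - p - r^2 → -pr^2 + pr - p - qr - r^2
  leading term pr^2: subtract (-r^2)·f_1 from -pr^2 + pr - p - qr - r^2 → pr - p - qr - r^3 - r^2
  leading term pr: subtract (r)·f_1 from pr - p - qr - r^3 - r^2 → -p - qr - r^3
  leading term p: subtract (-1)·f_1 from -p - qr - r^3 → -qr - r^3 - r
  leading term qr: subtract (-1)·g_4 from -qr - r^3 - r → q - r^3 + 1
  leading term q: subtract (1)·g_5 from q - r^3 + 1 → -r^3 - r^2
  leading term r^3: no divisor's leading term divides it; move -r^3 to the remainder.
  leading term r^2: no divisor's leading term divides it; move -r^2 to the remainder.
  remainder -r^3 - r^2 ≠ 0; add g_6 = -r^3 - r^2 to the basis.

The other S-polynomials (S(f_2,f_3), S(f_1,g_4), S(f_2,g_4), S(f_1,g_5), S(f_2,g_5), S(f_3,g_5), S(g_4,g_5), S(f_1,g_6), S(f_2,g_6), S(f_3,g_6), S(g_4,g_6), S(g_5,g_6)) all reduce to 0 modulo the current basis, so we have a Gröbner basis.
Inter-reduce: drop elements whose leading term is divisible by another's, tail-reduce, and make monic.
Reduced Gröbner basis: {p - r, q + r^2 + 1, r^3 + r^2}.

Buchberger on the second generating set:
h_1 = pq - pr - p - r, LT = pq.
h_2 = pq - pr + qr + q - r + 1, LT = pq.
h_3 = p - r, LT = p.

S(h_1,h_2): lcm = pq. S = -p - qr - q - 1.
  leading term p: subtract (-1)·h_3 from -p - qr - q - 1 → -qr - q - r - 1
  leading term qr: no divisor's leading term divides it; move -qr to the remainder.
  leading term q: no divisor's leading term divides it; move -q to the remainder.
  leading term r: no divisor's leading term divides it; move -r to the remainder.
  leading term 1: no divisor's leading term divides it; move -1 to the remainder.
  remainder -qr - q - r - 1 ≠ 0; add k_4 = -qr - q - r - 1 to the basis.

S(h_1,h_3): lcm = pq. S = -pr - p + qr - r.
  leading term pr: subtract (-r)·h_3 from -pr - p + qr - r → -p + qr - r^2 - r
  leading term p: subtract (-1)·h_3 from -p + qr - r^2 - r → qr - r^2 + r
  leading term qr: subtract (-1)·k_4 from qr - r^2 + r → -q - r^2 - 1
  leading term q: no divisor's leading term divides it; move -q to the remainder.
  leading term r^2: no divisor's leading term divides it; move -r^2 to the remainder.
  leading term 1: no divisor's leading term divides it; move -1 to the remainder.
  remainder -q - r^2 - 1 ≠ 0; add k_5 = -q - r^2 - 1 to the basis.

S(h_1,k_4): lcm = pqr. S = -pq - pr^2 + pr - p - r^2.
  leading term pq: subtract (-1)·h_1 from -pq - pr^2 + pr - p - r^2 → -pr^2 + p - r^2 - r
  leading term pr^2: subtract (-r^2)·h_3 from -pr^2 + p - r^2 - r → p - r^3 - r^2 - r
  leading term p: subtract (1)·h_3 from p - r^3 - r^2 - r → -r^3 - r^2
  leading term r^3: no divisor's leading term divides it; move -r^3 to the remainder.
  leading term r^2: no divisor's leading term divides it; move -r^2 to the remainder.
  remainder -r^3 - r^2 ≠ 0; add k_6 = -r^3 - r^2 to the basis.

The other S-polynomials (S(h_2,h_3), S(h_2,k_4), S(h_3,k_4), S(h_1,k_5), S(h_2,k_5), S(h_3,k_5), S(k_4,k_5), S(h_1,k_6), S(h_2,k_6), S(h_3,k_6), S(k_4,k_6), S(k_5,k_6)) all reduce to 0 modulo the current basis, so we have a Gröbner basis.
Inter-reduce: drop elements whose leading term is divisible by another's, tail-reduce, and make monic.
Reduced Gröbner basis: {p - r, q + r^2 + 1, r^3 + r^2}.

Same reduced basis, so the two generating sets span the same ideal.
The choice of monomial ordering does not affect the verdict — as long as both bases are computed under the same ordering, their equality decides ideal equality.

Yes, the ideals are equal.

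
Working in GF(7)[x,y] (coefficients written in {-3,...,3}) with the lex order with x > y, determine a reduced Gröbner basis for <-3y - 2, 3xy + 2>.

f_1 = -3y - 2, LT = y.
f_2 = 3xy + 2, LT = xy.

S(f_1,f_2): lcm = xy. S = 3x - 3.
  leading term x: no divisor's leading term divides it; move 3x to the remainder.
  leading term 1: no divisor's leading term divides it; move -3 to the remainder.
  remainder 3x - 3 ≠ 0; add g_3 = 3x - 3 to the basis.

S(f_1,g_3): leading monomials are coprime, so the S-polynomial reduces to 0 (Buchberger's first criterion).
S(f_2,g_3): lcm = xy. S = y + 3.
  leading term y: subtract (2)·f_1 from y + 3 → 0
  remainder 0.

Every S-polynomial of the final basis reduces to 0, so we have a Gröbner basis.
Inter-reduce: drop elements whose leading term is divisible by another's, tail-reduce, and make monic.

G = {x - 1, y + 3}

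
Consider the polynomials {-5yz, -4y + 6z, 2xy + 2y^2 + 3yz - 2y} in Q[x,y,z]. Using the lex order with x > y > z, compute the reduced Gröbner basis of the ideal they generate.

f_1 = -5yz, LT = yz.
f_2 = -4y + 6z, LT = y.
f_3 = 2xy + 2y^2 + 3yz - 2y, LT = xy.

S(f_1,f_2): lcm = yz. S = 3/2z^2.
  leading term z^2: no divisor's leading term divides it; move 3/2z^2 to the remainder.
  remainder 3/2z^2 ≠ 0; add g_4 = 3/2z^2 to the basis.

S(f_2,f_3): lcm = xy. S = -3/2xz - y^2 - 3/2yz + y.
  leading term xz: no divisor's leading term divides it; move -3/2xz to the remainder.
  leading term y^2: subtract (1/4y)·f_2 from -y^2 - 3/2yz + y → -3yz + y
  leading term yz: subtract (3/5)·f_1 from -3yz + y → y
  leading term y: subtract (-1/4)·f_2 from y → 3/2z
  leading term z: no divisor's leading term divides it; move 3/2z to the remainder.
  remainder -3/2xz + 3/2z ≠ 0; add g_5 = -3/2xz + 3/2z to the basis.

The other S-polynomials (S(f_1,f_3), S(f_1,g_4), S(f_2,g_4), S(f_3,g_4), S(f_1,g_5), S(f_2,g_5), S(f_3,g_5), S(g_4,g_5)) all reduce to 0 modulo the current basis, so we have a Gröbner basis.
Inter-reduce: drop elements whose leading term is divisible by another's, tail-reduce, and make monic.

G = {xz - z, y - 3/2z, z^2}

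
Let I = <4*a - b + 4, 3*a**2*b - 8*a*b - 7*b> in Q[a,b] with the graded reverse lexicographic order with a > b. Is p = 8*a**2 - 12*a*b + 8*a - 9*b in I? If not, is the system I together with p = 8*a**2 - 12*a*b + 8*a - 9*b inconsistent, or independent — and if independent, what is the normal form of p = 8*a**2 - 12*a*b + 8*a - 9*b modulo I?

First compute the reduced Gröbner basis of I by Buchberger's algorithm.
f_1 = 4*a - b + 4, LT = a.
f_2 = 3*a**2*b - 8*a*b - 7*b, LT = a**2*b.

S(f_1,f_2): lcm = a**2*b. S = -1/4*a*b**2 + 11/3*a*b + 7/3*b.
  leading term a*b**2: subtract (-1/16*b**2)·f_1 from -1/4*a*b**2 + 11/3*a*b + 7/3*b → -1/16*b**3 + 11/3*a*b + 1/4*b**2 + 7/3*b
  leading term b**3: no divisor's leading term divides it; move -1/16*b**3 to the remainder.
  leading term a*b: subtract (11/12*b)·f_1 from 11/3*a*b + 1/4*b**2 + 7/3*b → 7/6*b**2 - 4/3*b
  leading term b**2: no divisor's leading term divides it; move 7/6*b**2 to the remainder.
  leading term b: no divisor's leading term divides it; move -4/3*b to the remainder.
  remainder -1/16*b**3 + 7/6*b**2 - 4/3*b ≠ 0; add h_3 = -1/16*b**3 + 7/6*b**2 - 4/3*b to the basis.

The other S-polynomials (S(f_1,h_3), S(f_2,h_3)) all reduce to 0 modulo the current basis, so we have a Gröbner basis.
Inter-reduce: drop elements whose leading term is divisible by another's, tail-reduce, and make monic.
Reduced Gröbner basis: {b**3 - 56/3*b**2 + 64/3*b, a - 1/4*b + 1}.
Label its elements g_1 = b**3 - 56/3*b**2 + 64/3*b, g_2 = a - 1/4*b + 1.

Reduce p = 8*a**2 - 12*a*b + 8*a - 9*b modulo G:
  leading term a**2: subtract (8*a)·g_2 from 8*a**2 - 12*a*b + 8*a - 9*b → -10*a*b - 9*b
  leading term a*b: subtract (-10*b)·g_2 from -10*a*b - 9*b → -5/2*b**2 + b
  leading term b**2: no divisor's leading term divides it; move -5/2*b**2 to the remainder.
  leading term b: no divisor's leading term divides it; move b to the remainder.
  normal form = -5/2*b**2 + b.
The normal form is nonzero, so p ∉ I. Since p minus its normal form lies in I, I + (p) = I + (r) where r = -5/2*b**2 + b; decide whether this ideal is the whole ring.
Run Buchberger on G together with r (pairs among the g_i already reduce to 0 since G is a Gröbner basis):
g_1 = b**3 - 56/3*b**2 + 64/3*b, LT = b**3.
g_2 = a - 1/4*b + 1, LT = a.
r = -5/2*b**2 + b, LT = b**2.

S(g_1,r): lcm = b**3. S = -274/15*b**2 + 64/3*b.
  leading term b**2: subtract (548/75)·r from -274/15*b**2 + 64/3*b → 1052/75*b
  leading term b: no divisor's leading term divides it; move 1052/75*b to the remainder.
  remainder 1052/75*b ≠ 0; add m_4 = 1052/75*b to the basis.

The other S-polynomials (S(g_1,g_2), S(g_2,r), S(g_1,m_4), S(g_2,m_4), S(r,m_4)) all reduce to 0 modulo the current basis, so we have a Gröbner basis.
Inter-reduce: drop elements whose leading term is divisible by another's, tail-reduce, and make monic.
Reduced Gröbner basis: {a + 1, b}.
The reduced Gröbner basis of I + (p) is {a + 1, b} ≠ {1}, a proper ideal, so the enlarged system stays consistent: p is independent of I, with normal form -5/2*b**2 + b.

Ideal membership is decidable via reduction modulo a Gröbner basis.

8*a**2 - 12*a*b + 8*a - 9*b is independent of I; its normal form modulo I is -5/2*b**2 + b.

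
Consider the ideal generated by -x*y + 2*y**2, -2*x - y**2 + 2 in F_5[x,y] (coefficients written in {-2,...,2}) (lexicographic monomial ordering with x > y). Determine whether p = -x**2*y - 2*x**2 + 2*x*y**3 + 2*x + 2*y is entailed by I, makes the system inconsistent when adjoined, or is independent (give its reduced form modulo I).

First compute the reduced Gröbner basis of I by Buchberger's algorithm.
f_1 = -x*y + 2*y**2, LT = x*y.
f_2 = -2*x - y**2 + 2, LT = x.

S(f_1,f_2): lcm = x*y. S = 2*y**3 - 2*y**2 + y.
  leading term y**3: no divisor's leading term divides it; move 2*y**3 to the remainder.
  leading term y**2: no divisor's leading term divides it; move -2*y**2 to the remainder.
  leading term y: no divisor's leading term divides it; move y to the remainder.
  remainder 2*y**3 - 2*y**2 + y ≠ 0; add h_3 = 2*y**3 - 2*y**2 + y to the basis.

The other S-polynomials (S(f_1,h_3), S(f_2,h_3)) all reduce to 0 modulo the current basis, so we have a Gröbner basis.
Inter-reduce: drop elements whose leading term is divisible by another's, tail-reduce, and make monic.
Reduced Gröbner basis: {x - 2*y**2 - 1, y**3 - y**2 - 2*y}.
Label its elements g_1 = x - 2*y**2 - 1, g_2 = y**3 - y**2 - 2*y.

Reduce p = -x**2*y - 2*x**2 + 2*x*y**3 + 2*x + 2*y modulo G:
  leading term x**2*y: subtract (-x*y)·g_1 from -x**2*y - 2*x**2 + 2*x*y**3 + 2*x + 2*y → -2*x**2 - x*y + 2*x + 2*y
  leading term x**2: subtract (-2*x)·g_1 from -2*x**2 - x*y + 2*x + 2*y → x*y**2 - x*y + 2*y
  leading term x*y**2: subtract (y**2)·g_1 from x*y**2 - x*y + 2*y → -x*y + 2*y**4 + y**2 + 2*y
  leading term x*y: subtract (-y)·g_1 from -x*y + 2*y**4 + y**2 + 2*y → 2*y**4 - 2*y**3 + y**2 + y
  leading term y**4: subtract (2*y)·g_2 from 2*y**4 - 2*y**3 + y**2 + y → y
  leading term y: no divisor's leading term divides it; move y to the remainder.
  normal form = y.
The normal form is nonzero, so p ∉ I. Since p minus its normal form lies in I, I + (p) = I + (r) where r = y; decide whether this ideal is the whole ring.
Run Buchberger on G together with r (pairs among the g_i already reduce to 0 since G is a Gröbner basis):
g_1 = x - 2*y**2 - 1, LT = x.
g_2 = y**3 - y**2 - 2*y, LT = y**3.
r = y, LT = y.

The S-polynomials (S(g_1,g_2), S(g_1,r), S(g_2,r)) all reduce to 0 modulo the current basis, so we have a Gröbner basis.
Inter-reduce: drop elements whose leading term is divisible by another's, tail-reduce, and make monic.
Reduced Gröbner basis: {x - 1, y}.
The reduced Gröbner basis of I + (p) is {x - 1, y} ≠ {1}, a proper ideal, so the enlarged system stays consistent: p is independent of I, with normal form y.

Ideal membership is decidable via reduction modulo a Gröbner basis.

-x**2*y - 2*x**2 + 2*x*y**3 + 2*x + 2*y is independent of I; its normal form modulo I is y.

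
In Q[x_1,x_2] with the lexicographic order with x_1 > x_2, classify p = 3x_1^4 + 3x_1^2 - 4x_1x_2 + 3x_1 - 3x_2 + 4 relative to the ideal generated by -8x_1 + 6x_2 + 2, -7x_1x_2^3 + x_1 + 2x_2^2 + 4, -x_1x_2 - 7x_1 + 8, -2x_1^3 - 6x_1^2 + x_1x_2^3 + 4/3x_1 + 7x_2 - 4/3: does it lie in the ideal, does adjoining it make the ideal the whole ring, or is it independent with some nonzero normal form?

First compute the reduced Gröbner basis of I by Buchberger's algorithm.
f_1 = -8x_1 + 6x_2 + 2, LT = x_1.
f_2 = -7x_1x_2^3 + x_1 + 2x_2^2 + 4, LT = x_1x_2^3.
f_3 = -x_1x_2 - 7x_1 + 8, LT = x_1x_2.
f_4 = -2x_1^3 - 6x_1^2 + x_1x_2^3 + 4/3x_1 + 7x_2 - 4/3, LT = x_1^3.

S(f_1,f_2): lcm = x_1x_2^3. S = 1/7x_1 - 3/4x_2^4 - 1/4x_2^3 + 2/7x_2^2 + 4/7.
  reduce S modulo (f_1, f_2, f_3, f_4):
  remainder -3/4x_2^4 - 1/4x_2^3 + 2/7x_2^2 + 3/28x_2 + 17/28 ≠ 0; add h_5 = -3/4x_2^4 - 1/4x_2^3 + 2/7x_2^2 + 3/28x_2 + 17/28 to the basis.

S(f_1,f_3): lcm = x_1x_2. S = -7x_1 - 3/4x_2^2 - 1/4x_2 + 8.
  reduce S modulo (f_1, f_2, f_3, f_4, h_5):
  remainder -3/4x_2^2 - 11/2x_2 + 25/4 ≠ 0; add h_6 = -3/4x_2^2 - 11/2x_2 + 25/4 to the basis.

S(f_1,f_4): lcm = x_1^3. S = -3/4x_1^2x_2 - 13/4x_1^2 + 1/2x_1x_2^3 + 2/3x_1 + 7/2x_2 - 2/3.
  reduce S modulo (f_1, f_2, f_3, f_4, h_5, h_6):
  remainder -1511/168x_2 + 1511/168 ≠ 0; add h_7 = -1511/168x_2 + 1511/168 to the basis.

The other S-polynomials (S(f_2,f_3), S(f_2,f_4), S(f_3,f_4), S(f_1,h_5), S(f_2,h_5), S(f_3,h_5), S(f_4,h_5), S(f_1,h_6), S(f_2,h_6), S(f_3,h_6), S(f_4,h_6), S(h_5,h_6), S(f_1,h_7), S(f_2,h_7), S(f_3,h_7), S(f_4,h_7), S(h_5,h_7), S(h_6,h_7)) all reduce to 0 modulo the current basis, so we have a Gröbner basis.
Inter-reduce: drop elements whose leading term is divisible by another's, tail-reduce, and make monic.
Reduced Gröbner basis: {x_1 - 1, x_2 - 1}.
Label its elements g_1 = x_1 - 1, g_2 = x_2 - 1.

Reduce p = 3x_1^4 + 3x_1^2 - 4x_1x_2 + 3x_1 - 3x_2 + 4 modulo G:
  leading term x_1^4: subtract (3x_1^3)·g_1 from 3x_1^4 + 3x_1^2 - 4x_1x_2 + 3x_1 - 3x_2 + 4 → 3x_1^3 + 3x_1^2 - 4x_1x_2 + 3x_1 - 3x_2 + 4
  leading term x_1^3: subtract (3x_1^2)·g_1 from 3x_1^3 + 3x_1^2 - 4x_1x_2 + 3x_1 - 3x_2 + 4 → 6x_1^2 - 4x_1x_2 + 3x_1 - 3x_2 + 4
  leading term x_1^2: subtract (6x_1)·g_1 from 6x_1^2 - 4x_1x_2 + 3x_1 - 3x_2 + 4 → -4x_1x_2 + 9x_1 - 3x_2 + 4
  leading term x_1x_2: subtract (-4x_2)·g_1 from -4x_1x_2 + 9x_1 - 3x_2 + 4 → 9x_1 - 7x_2 + 4
  leading term x_1: subtract (9)·g_1 from 9x_1 - 7x_2 + 4 → -7x_2 + 13
  leading term x_2: subtract (-7)·g_2 from -7x_2 + 13 → 6
  leading term 1: no divisor's leading term divides it; move 6 to the remainder.
  normal form = 6.
The normal form is nonzero, so p ∉ I. Since p minus its normal form lies in I, I + (p) = I + (r) where r = 6; decide whether this ideal is the whole ring.
Here r = 6 is a nonzero constant, hence a unit: 1 ∈ I + (p), the Gröbner basis of I + (p) is {1}, and the enlarged system has no common solution — adjoining p is inconsistent.

Adjoining 3x_1^4 + 3x_1^2 - 4x_1x_2 + 3x_1 - 3x_2 + 4 makes the ideal the whole ring: the system is inconsistent.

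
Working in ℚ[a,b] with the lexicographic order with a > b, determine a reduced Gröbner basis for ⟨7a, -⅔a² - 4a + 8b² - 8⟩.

G = {a, b² - 1}

f_1 = 7a, LT = a.
f_2 = -⅔a² - 4a + 8b² - 8, LT = a².

S(f_1,f_2): lcm = a². S = -6a + 12b² - 12.
  leading term a: subtract (-6/7)·f_1 from -6a + 12b² - 12 → 12b² - 12
  leading term b²: no divisor's leading term divides it; move 12b² to the remainder.
  leading term 1: no divisor's leading term divides it; move -12 to the remainder.
  remainder 12b² - 12 ≠ 0; add g_3 = 12b² - 12 to the basis.

The other S-polynomials (S(f_1,g_3), S(f_2,g_3)) all reduce to 0 modulo the current basis, so we have a Gröbner basis.
Inter-reduce: drop elements whose leading term is divisible by another's, tail-reduce, and make monic.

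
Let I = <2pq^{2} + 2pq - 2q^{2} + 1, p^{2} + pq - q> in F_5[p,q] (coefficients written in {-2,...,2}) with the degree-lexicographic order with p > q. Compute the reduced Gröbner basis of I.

G = {p^{2} + 2p + q + 2, pq - 2p - 2q - 2, q^{2} + p - 2q - 1}

This is the nonlinear analogue of row-reducing a linear system.

f_1 = 2pq^{2} + 2pq - 2q^{2} + 1, LT = pq^{2}.
f_2 = p^{2} + pq - q, LT = p^{2}.

S(f_1,f_2): lcm = p^{2}q^{2}. S = -pq^{3} + p^{2}q - pq^{2} + q^{3} - 2p.
  leading term pq^{3}: subtract (2q)·f_1 from -pq^{3} + p^{2}q - pq^{2} + q^{3} - 2p → p^{2}q - 2p - 2q
  leading term p^{2}q: subtract (q)·f_2 from p^{2}q - 2p - 2q → -pq^{2} + q^{2} - 2p - 2q
  leading term pq^{2}: subtract (2)·f_1 from -pq^{2} + q^{2} - 2p - 2q → pq - 2p - 2q - 2
  leading term pq: no divisor's leading term divides it; move pq to the remainder.
  leading term p: no divisor's leading term divides it; move -2p to the remainder.
  leading term q: no divisor's leading term divides it; move -2q to the remainder.
  leading term 1: no divisor's leading term divides it; move -2 to the remainder.
  remainder pq - 2p - 2q - 2 ≠ 0; add g_3 = pq - 2p - 2q - 2 to the basis.

S(f_1,g_3): lcm = pq^{2}. S = -2pq + q^{2} + 2q - 2.
  leading term pq: subtract (-2)·g_3 from -2pq + q^{2} + 2q - 2 → q^{2} + p - 2q - 1
  leading term q^{2}: no divisor's leading term divides it; move q^{2} to the remainder.
  leading term p: no divisor's leading term divides it; move p to the remainder.
  leading term q: no divisor's leading term divides it; move -2q to the remainder.
  leading term 1: no divisor's leading term divides it; move -1 to the remainder.
  remainder q^{2} + p - 2q - 1 ≠ 0; add g_4 = q^{2} + p - 2q - 1 to the basis.

The other S-polynomials (S(f_2,g_3), S(f_1,g_4), S(f_2,g_4), S(g_3,g_4)) all reduce to 0 modulo the current basis, so we have a Gröbner basis.
Inter-reduce: drop elements whose leading term is divisible by another's, tail-reduce, and make monic.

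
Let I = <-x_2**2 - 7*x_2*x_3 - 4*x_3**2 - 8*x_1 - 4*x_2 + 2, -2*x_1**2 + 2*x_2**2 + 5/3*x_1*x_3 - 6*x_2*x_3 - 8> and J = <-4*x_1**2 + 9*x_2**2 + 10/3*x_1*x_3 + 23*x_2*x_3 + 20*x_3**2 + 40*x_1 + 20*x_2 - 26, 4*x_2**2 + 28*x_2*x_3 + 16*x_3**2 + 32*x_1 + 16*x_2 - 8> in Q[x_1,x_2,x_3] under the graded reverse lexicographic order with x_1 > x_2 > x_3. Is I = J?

Equality of ideals is decidable: compute both reduced Gröbner bases (unique for the ordering) and check whether they agree.
Buchberger on the first generating set:
f_1 = -x_2**2 - 7*x_2*x_3 - 4*x_3**2 - 8*x_1 - 4*x_2 + 2, LT = x_2**2.
f_2 = -2*x_1**2 + 2*x_2**2 + 5/3*x_1*x_3 - 6*x_2*x_3 - 8, LT = x_1**2.

The S-polynomials (S(f_1,f_2)) all reduce to 0 modulo the current basis, so we have a Gröbner basis.
Inter-reduce: drop elements whose leading term is divisible by another's, tail-reduce, and make monic.
Reduced Gröbner basis: {x_1**2 - 5/6*x_1*x_3 + 10*x_2*x_3 + 4*x_3**2 + 8*x_1 + 4*x_2 + 2, x_2**2 + 7*x_2*x_3 + 4*x_3**2 + 8*x_1 + 4*x_2 - 2}.

Buchberger on the second generating set:
h_1 = -4*x_1**2 + 9*x_2**2 + 10/3*x_1*x_3 + 23*x_2*x_3 + 20*x_3**2 + 40*x_1 + 20*x_2 - 26, LT = x_1**2.
h_2 = 4*x_2**2 + 28*x_2*x_3 + 16*x_3**2 + 32*x_1 + 16*x_2 - 8, LT = x_2**2.

The S-polynomials (S(h_1,h_2)) all reduce to 0 modulo the current basis, so we have a Gröbner basis.
Inter-reduce: drop elements whose leading term is divisible by another's, tail-reduce, and make monic.
Reduced Gröbner basis: {x_1**2 - 5/6*x_1*x_3 + 10*x_2*x_3 + 4*x_3**2 + 8*x_1 + 4*x_2 + 2, x_2**2 + 7*x_2*x_3 + 4*x_3**2 + 8*x_1 + 4*x_2 - 2}.

The two bases agree; hence the ideals are identical.

Yes, the ideals are equal.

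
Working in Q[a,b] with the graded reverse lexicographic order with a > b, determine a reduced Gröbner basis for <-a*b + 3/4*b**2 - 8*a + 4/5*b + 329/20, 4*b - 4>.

G = {a - 2, b - 1}

f_1 = -a*b + 3/4*b**2 - 8*a + 4/5*b + 329/20, LT = a*b.
f_2 = 4*b - 4, LT = b.

S(f_1,f_2): lcm = a*b. S = -3/4*b**2 + 9*a - 4/5*b - 329/20.
  leading term b**2: subtract (-3/16*b)·f_2 from -3/4*b**2 + 9*a - 4/5*b - 329/20 → 9*a - 31/20*b - 329/20
  leading term a: no divisor's leading term divides it; move 9*a to the remainder.
  leading term b: subtract (-31/80)·f_2 from -31/20*b - 329/20 → -18
  leading term 1: no divisor's leading term divides it; move -18 to the remainder.
  remainder 9*a - 18 ≠ 0; add g_3 = 9*a - 18 to the basis.

The other S-polynomials (S(f_1,g_3), S(f_2,g_3)) all reduce to 0 modulo the current basis, so we have a Gröbner basis.
Inter-reduce: drop elements whose leading term is divisible by another's, tail-reduce, and make monic.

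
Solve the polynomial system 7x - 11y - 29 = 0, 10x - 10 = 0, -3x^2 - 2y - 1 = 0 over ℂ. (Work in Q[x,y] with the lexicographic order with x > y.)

Compute a lex Gröbner basis by Buchberger's algorithm.
f_1 = 7x - 11y - 29, LT = x.
f_2 = 10x - 10, LT = x.
f_3 = -3x^2 - 2y - 1, LT = x^2.

S(f_1,f_2): lcm = x. S = -11/7y - 22/7.
  leading term y: no divisor's leading term divides it; move -11/7y to the remainder.
  leading term 1: no divisor's leading term divides it; move -22/7 to the remainder.
  remainder -11/7y - 22/7 ≠ 0; add h_4 = -11/7y - 22/7 to the basis.

The other S-polynomials (S(f_1,f_3), S(f_2,f_3), S(f_1,h_4), S(f_2,h_4), S(f_3,h_4)) all reduce to 0 modulo the current basis, so we have a Gröbner basis.
Inter-reduce: drop elements whose leading term is divisible by another's, tail-reduce, and make monic.
Reduced Gröbner basis: {x - 1, y + 2}.

From the last basis element, y + 2 = 0, so y takes values in {-2}. Each choice, substituted upward through the basis, yields the corresponding point(s) of the solution set.
  y = -2: the earlier basis element becomes x - 1 = 0, giving x = 1 — point (1, -2).
Zero-dimensionality of the ideal guarantees finitely many solutions over ℂ.

{(1, -2)}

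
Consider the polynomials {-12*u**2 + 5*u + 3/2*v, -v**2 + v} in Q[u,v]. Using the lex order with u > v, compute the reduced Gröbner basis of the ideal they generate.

f_1 = -12*u**2 + 5*u + 3/2*v, LT = u**2.
f_2 = -v**2 + v, LT = v**2.

The S-polynomials (S(f_1,f_2)) all reduce to 0 modulo the current basis, so we have a Gröbner basis.

G = {u**2 - 5/12*u - 1/8*v, v**2 - v}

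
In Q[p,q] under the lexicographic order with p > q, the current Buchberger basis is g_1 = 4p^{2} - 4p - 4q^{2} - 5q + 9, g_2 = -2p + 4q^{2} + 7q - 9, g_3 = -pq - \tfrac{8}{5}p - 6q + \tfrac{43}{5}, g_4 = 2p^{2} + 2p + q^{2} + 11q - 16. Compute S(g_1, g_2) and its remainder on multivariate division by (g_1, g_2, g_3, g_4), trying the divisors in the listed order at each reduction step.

lcm(LM(g_1), LM(g_2)) = p^{2}.
S = (lcm/LT(g_1))·g_1 − (lcm/LT(g_2))·g_2 = 2pq^{2} + \tfrac{7}{2}pq - \tfrac{11}{2}p - q^{2} - \tfrac{5}{4}q + \tfrac{9}{4}.
Reduce S modulo (g_1, g_2, g_3, g_4) in that order:
  leading term pq^{2}: subtract (-q^{2})·g_2 from 2pq^{2} + \tfrac{7}{2}pq - \tfrac{11}{2}p - q^{2} - \tfrac{5}{4}q + \tfrac{9}{4} → \tfrac{7}{2}pq - \tfrac{11}{2}p + 4q^{4} + 7q^{3} - 10q^{2} - \tfrac{5}{4}q + \tfrac{9}{4}
  leading term pq: subtract (-\tfrac{7}{4}q)·g_2 from \tfrac{7}{2}pq - \tfrac{11}{2}p + 4q^{4} + 7q^{3} - 10q^{2} - \tfrac{5}{4}q + \tfrac{9}{4} → -\tfrac{11}{2}p + 4q^{4} + 14q^{3} + \tfrac{9}{4}q^{2} - 17q + \tfrac{9}{4}
  leading term p: subtract (\tfrac{11}{4})·g_2 from -\tfrac{11}{2}p + 4q^{4} + 14q^{3} + \tfrac{9}{4}q^{2} - 17q + \tfrac{9}{4} → 4q^{4} + 14q^{3} - \tfrac{35}{4}q^{2} - \tfrac{145}{4}q + 27
  leading term q^{4}: no divisor's leading term divides it; move 4q^{4} to the remainder.
  leading term q^{3}: no divisor's leading term divides it; move 14q^{3} to the remainder.
  leading term q^{2}: no divisor's leading term divides it; move -\tfrac{35}{4}q^{2} to the remainder.
  leading term q: no divisor's leading term divides it; move -\tfrac{145}{4}q to the remainder.
  leading term 1: no divisor's leading term divides it; move 27 to the remainder.
The remainder 4q^{4} + 14q^{3} - \tfrac{35}{4}q^{2} - \tfrac{145}{4}q + 27 is nonzero, so it would be added as the next basis element.
This is the inner loop of Buchberger's algorithm — each nonzero remainder becomes a new basis element.

S(g_1, g_2) = 2pq^{2} + \tfrac{7}{2}pq - \tfrac{11}{2}p - q^{2} - \tfrac{5}{4}q + \tfrac{9}{4}; remainder on division = 4q^{4} + 14q^{3} - \tfrac{35}{4}q^{2} - \tfrac{145}{4}q + 27.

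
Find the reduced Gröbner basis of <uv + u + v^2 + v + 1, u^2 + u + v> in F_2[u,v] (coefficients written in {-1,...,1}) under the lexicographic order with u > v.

G = {u + v^3 + v^2 + v + 1, v^4 + v^2 + v}

Buchberger's algorithm terminates because the ascending chain of leading-term ideals stabilizes.

f_1 = uv + u + v^2 + v + 1, LT = uv.
f_2 = u^2 + u + v, LT = u^2.

S(f_1,f_2): lcm = u^2v. S = u^2 + uv^2 + u + v^2.
  reduce S modulo (f_1, f_2):
  remainder u + v^3 + v^2 + v + 1 ≠ 0; add g_3 = u + v^3 + v^2 + v + 1 to the basis.

S(f_1,g_3): lcm = uv. S = u + v^4 + v^3 + 1.
  reduce S modulo (f_1, f_2, g_3):
  remainder v^4 + v^2 + v ≠ 0; add g_4 = v^4 + v^2 + v to the basis.

The other S-polynomials (S(f_2,g_3), S(f_1,g_4), S(f_2,g_4), S(g_3,g_4)) all reduce to 0 modulo the current basis, so we have a Gröbner basis.
Inter-reduce: drop elements whose leading term is divisible by another's, tail-reduce, and make monic.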